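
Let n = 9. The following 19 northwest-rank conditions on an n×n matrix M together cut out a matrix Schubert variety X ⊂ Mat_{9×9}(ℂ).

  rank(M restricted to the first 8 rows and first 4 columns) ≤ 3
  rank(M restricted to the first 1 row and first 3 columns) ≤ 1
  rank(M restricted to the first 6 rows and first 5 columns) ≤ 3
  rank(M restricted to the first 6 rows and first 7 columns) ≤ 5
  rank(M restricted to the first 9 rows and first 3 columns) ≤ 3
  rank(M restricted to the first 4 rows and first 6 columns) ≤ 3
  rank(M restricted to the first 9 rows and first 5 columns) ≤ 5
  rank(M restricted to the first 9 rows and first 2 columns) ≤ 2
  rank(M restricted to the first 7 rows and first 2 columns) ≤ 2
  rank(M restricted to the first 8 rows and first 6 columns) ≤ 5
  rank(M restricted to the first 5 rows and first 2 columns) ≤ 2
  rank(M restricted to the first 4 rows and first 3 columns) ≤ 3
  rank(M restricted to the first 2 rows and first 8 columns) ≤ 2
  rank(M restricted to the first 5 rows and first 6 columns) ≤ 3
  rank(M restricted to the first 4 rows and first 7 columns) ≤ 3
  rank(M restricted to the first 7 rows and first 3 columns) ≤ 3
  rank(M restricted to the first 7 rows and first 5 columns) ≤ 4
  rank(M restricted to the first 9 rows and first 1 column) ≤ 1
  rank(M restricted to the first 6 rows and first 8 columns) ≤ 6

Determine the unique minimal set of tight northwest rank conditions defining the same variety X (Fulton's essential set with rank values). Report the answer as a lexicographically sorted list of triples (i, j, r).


Recovering R(i,j) via the rank-extension bound from the 19 conditions:

  i=1: 1  1  1  1  1  1  1  1  1
  i=2: 1  2  2  2  2  2  2  2  2
  i=3: 1  2  3  3  3  3  3  3  3
  i=4: 1  2  3  3  3  3  3  4  4
  i=5: 1  2  3  3  3  3  4  5  5
  i=6: 1  2  3  3  3  4  5  6  6
  i=7: 1  2  3  3  4  5  6  7  7
  i=8: 1  2  3  3  4  5  6  7  8
  i=9: 1  2  3  4  5  6  7  8  9

so w = (1, 2, 3, 8, 7, 6, 5, 9, 4).

D(w) has 11 cells with 4 SE-corners; essential set:

[(4, 7, 3), (5, 6, 3), (6, 5, 3), (8, 4, 3)]


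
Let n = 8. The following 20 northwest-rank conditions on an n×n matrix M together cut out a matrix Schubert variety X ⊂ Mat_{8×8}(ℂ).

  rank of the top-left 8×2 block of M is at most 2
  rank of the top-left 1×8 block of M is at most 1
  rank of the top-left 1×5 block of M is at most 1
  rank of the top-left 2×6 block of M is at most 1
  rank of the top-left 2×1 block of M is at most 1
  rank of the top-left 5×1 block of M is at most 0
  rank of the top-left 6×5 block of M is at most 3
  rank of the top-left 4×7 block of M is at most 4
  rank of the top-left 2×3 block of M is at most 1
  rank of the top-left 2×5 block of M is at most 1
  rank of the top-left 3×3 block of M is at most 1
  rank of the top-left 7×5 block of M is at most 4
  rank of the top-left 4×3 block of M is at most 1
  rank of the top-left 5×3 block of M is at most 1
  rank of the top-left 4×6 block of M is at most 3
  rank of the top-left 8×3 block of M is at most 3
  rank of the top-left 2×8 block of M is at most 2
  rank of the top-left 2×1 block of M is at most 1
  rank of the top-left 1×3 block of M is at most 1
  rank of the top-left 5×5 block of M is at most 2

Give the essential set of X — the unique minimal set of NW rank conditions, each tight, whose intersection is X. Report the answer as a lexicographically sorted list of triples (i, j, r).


Recovering R(i,j) via the rank-extension bound from the 20 conditions:

  row 1: 0, 1, 1, 1, 1, 1, 1, 1
  row 2: 0, 1, 1, 1, 1, 1, 2, 2
  row 3: 0, 1, 1, 2, 2, 2, 3, 3
  row 4: 0, 1, 1, 2, 2, 3, 4, 4
  row 5: 0, 1, 1, 2, 2, 3, 4, 5
  row 6: 1, 2, 2, 3, 3, 4, 5, 6
  row 7: 1, 2, 3, 4, 4, 5, 6, 7
  row 8: 1, 2, 3, 4, 5, 6, 7, 8

reading off 1-entries of Δ²R: w = (2, 7, 4, 6, 8, 1, 3, 5).

4 SE-corners of the 14-cell Rothe diagram give Ess(w):

[(2, 6, 1), (5, 1, 0), (5, 3, 1), (5, 5, 2)]


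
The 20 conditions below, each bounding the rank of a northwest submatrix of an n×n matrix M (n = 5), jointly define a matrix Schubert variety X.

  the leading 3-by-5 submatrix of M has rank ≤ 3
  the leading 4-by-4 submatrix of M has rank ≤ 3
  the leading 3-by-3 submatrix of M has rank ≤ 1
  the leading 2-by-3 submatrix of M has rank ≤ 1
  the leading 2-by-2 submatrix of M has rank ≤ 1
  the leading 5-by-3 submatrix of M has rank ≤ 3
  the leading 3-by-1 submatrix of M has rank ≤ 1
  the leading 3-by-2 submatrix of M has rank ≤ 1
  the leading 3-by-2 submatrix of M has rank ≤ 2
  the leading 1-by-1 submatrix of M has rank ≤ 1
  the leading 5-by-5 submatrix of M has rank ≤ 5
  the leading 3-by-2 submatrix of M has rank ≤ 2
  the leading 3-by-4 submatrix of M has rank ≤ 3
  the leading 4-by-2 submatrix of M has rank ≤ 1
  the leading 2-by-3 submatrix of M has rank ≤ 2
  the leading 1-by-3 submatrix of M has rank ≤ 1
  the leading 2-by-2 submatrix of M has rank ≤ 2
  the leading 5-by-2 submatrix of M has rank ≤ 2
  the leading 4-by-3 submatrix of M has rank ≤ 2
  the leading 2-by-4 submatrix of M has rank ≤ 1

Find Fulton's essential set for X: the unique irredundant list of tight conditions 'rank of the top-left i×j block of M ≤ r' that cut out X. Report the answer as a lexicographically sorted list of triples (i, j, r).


Propagating the 20 rank bounds to every northwest block:

  1 1 1 1 1
  1 1 1 1 2
  1 1 1 2 3
  1 1 2 3 4
  1 2 3 4 5

hence w(1..5) = (1, 5, 4, 3, 2).

Fulton essential set (3 of the 6 Rothe cells):

[(2, 4, 1), (3, 3, 1), (4, 2, 1)]


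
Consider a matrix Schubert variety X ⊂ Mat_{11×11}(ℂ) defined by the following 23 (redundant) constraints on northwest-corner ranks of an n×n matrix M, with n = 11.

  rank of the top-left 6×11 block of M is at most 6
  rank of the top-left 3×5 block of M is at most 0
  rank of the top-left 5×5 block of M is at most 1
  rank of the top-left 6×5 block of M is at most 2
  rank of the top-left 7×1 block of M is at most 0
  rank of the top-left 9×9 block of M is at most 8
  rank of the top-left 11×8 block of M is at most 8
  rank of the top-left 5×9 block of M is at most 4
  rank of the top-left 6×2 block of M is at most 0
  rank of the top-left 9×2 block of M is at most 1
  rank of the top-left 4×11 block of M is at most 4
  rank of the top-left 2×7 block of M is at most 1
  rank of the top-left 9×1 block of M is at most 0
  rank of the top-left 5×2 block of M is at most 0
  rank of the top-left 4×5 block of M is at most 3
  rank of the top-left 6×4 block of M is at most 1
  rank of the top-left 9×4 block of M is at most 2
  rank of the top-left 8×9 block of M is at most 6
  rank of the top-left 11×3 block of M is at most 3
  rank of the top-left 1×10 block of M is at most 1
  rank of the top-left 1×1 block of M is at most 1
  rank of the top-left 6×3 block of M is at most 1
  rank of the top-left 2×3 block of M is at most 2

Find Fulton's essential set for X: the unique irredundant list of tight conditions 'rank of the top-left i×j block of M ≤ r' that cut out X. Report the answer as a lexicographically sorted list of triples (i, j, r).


Computing R[i][j] = min implied NW-rank bound (n=11, 23 conditions):

  i=1: 0 | 0 | 0 | 0 | 0 | 1 | 1 | 1 | 1 | 1 | 1
  i=2: 0 | 0 | 0 | 0 | 0 | 1 | 1 | 2 | 2 | 2 | 2
  i=3: 0 | 0 | 0 | 0 | 0 | 1 | 2 | 3 | 3 | 3 | 3
  i=4: 0 | 0 | 1 | 1 | 1 | 2 | 3 | 4 | 4 | 4 | 4
  i=5: 0 | 0 | 1 | 1 | 1 | 2 | 3 | 4 | 4 | 5 | 5
  i=6: 0 | 0 | 1 | 1 | 2 | 3 | 4 | 5 | 5 | 6 | 6
  i=7: 0 | 1 | 2 | 2 | 3 | 4 | 5 | 6 | 6 | 7 | 7
  i=8: 0 | 1 | 2 | 2 | 3 | 4 | 5 | 6 | 6 | 7 | 8
  i=9: 0 | 1 | 2 | 2 | 3 | 4 | 5 | 6 | 7 | 8 | 9
  i=10: 1 | 2 | 3 | 3 | 4 | 5 | 6 | 7 | 8 | 9 | 10
  i=11: 1 | 2 | 3 | 4 | 5 | 6 | 7 | 8 | 9 | 10 | 11

second differences of R give the permutation w = (6, 8, 7, 3, 10, 5, 2, 11, 9, 1, 4).

Fulton essential set (9 of the 32 Rothe cells):

[(2, 7, 1), (3, 5, 0), (5, 5, 1), (5, 9, 4), (6, 2, 0), (6, 4, 1), (8, 9, 6), (9, 1, 0), (9, 4, 2)]


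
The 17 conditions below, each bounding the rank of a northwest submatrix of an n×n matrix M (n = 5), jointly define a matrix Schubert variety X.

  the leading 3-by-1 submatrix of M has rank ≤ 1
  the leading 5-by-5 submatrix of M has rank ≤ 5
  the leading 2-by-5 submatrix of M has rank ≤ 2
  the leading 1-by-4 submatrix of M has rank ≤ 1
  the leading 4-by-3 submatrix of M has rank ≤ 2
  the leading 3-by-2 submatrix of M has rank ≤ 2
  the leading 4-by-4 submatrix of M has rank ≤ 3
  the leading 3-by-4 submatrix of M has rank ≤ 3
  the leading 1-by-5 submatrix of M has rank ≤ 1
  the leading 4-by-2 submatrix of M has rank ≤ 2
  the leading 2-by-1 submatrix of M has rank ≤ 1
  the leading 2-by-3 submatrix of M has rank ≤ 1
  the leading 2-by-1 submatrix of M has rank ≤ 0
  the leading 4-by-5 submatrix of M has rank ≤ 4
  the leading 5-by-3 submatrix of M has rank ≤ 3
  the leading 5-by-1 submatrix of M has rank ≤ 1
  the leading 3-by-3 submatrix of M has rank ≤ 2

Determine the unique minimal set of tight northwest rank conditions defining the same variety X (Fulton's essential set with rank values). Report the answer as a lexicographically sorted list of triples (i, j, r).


Propagating the 17 rank bounds to every northwest block:

  row 1: 0 1 1 1 1
  row 2: 0 1 1 2 2
  row 3: 1 2 2 3 3
  row 4: 1 2 2 3 4
  row 5: 1 2 3 4 5

so w = (2, 4, 1, 5, 3).

Fulton essential set (3 of the 4 Rothe cells):

[(2, 1, 0), (2, 3, 1), (4, 3, 2)]


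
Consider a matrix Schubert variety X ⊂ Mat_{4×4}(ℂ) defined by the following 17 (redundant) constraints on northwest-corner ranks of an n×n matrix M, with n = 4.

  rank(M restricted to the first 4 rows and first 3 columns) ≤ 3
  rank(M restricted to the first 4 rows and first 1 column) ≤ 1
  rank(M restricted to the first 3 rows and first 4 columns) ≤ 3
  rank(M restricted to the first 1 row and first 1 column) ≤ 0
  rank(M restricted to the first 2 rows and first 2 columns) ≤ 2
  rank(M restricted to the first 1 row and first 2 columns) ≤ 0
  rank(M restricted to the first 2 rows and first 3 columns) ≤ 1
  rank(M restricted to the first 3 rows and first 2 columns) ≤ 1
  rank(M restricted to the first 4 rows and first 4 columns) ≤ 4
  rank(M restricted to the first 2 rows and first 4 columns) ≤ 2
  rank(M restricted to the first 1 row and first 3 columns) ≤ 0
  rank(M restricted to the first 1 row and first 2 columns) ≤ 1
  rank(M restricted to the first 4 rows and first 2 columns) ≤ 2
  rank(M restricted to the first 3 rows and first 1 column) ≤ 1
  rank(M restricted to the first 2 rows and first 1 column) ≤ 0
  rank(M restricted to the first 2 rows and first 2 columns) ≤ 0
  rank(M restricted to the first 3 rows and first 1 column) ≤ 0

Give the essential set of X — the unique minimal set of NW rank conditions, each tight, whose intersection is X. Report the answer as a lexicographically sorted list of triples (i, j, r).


The tightest implied rank at each (i,j), from the 17 conditions:

  row 1: 0  0  0  1
  row 2: 0  0  1  2
  row 3: 0  1  2  3
  row 4: 1  2  3  4

hence w(1..4) = (4, 3, 2, 1).

D(w) has 6 cells with 3 SE-corners; essential set:

[(1, 3, 0), (2, 2, 0), (3, 1, 0)]


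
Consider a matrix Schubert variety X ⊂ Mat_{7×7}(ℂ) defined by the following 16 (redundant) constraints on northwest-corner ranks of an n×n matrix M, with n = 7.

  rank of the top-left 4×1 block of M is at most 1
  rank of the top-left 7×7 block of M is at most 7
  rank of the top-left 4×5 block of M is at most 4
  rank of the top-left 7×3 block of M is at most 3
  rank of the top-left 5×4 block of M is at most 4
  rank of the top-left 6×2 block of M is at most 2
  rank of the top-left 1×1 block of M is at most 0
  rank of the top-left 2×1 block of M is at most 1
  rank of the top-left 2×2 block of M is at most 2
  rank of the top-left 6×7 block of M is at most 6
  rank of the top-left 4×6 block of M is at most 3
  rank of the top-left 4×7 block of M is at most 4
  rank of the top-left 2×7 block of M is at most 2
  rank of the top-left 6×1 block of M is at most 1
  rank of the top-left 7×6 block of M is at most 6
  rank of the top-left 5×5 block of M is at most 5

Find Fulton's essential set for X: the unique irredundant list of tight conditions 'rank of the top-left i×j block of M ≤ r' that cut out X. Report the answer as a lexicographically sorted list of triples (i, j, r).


Computing R[i][j] = min implied NW-rank bound (n=7, 16 conditions):

  0 | 1 | 1 | 1 | 1 | 1 | 1
  1 | 2 | 2 | 2 | 2 | 2 | 2
  1 | 2 | 3 | 3 | 3 | 3 | 3
  1 | 2 | 3 | 3 | 3 | 3 | 4
  1 | 2 | 3 | 4 | 4 | 4 | 5
  1 | 2 | 3 | 4 | 5 | 5 | 6
  1 | 2 | 3 | 4 | 5 | 6 | 7

reading off 1-entries of Δ²R: w = (2, 1, 3, 7, 4, 5, 6).

|D(w)|=4, |Ess(w)|=2:

[(1, 1, 0), (4, 6, 3)]


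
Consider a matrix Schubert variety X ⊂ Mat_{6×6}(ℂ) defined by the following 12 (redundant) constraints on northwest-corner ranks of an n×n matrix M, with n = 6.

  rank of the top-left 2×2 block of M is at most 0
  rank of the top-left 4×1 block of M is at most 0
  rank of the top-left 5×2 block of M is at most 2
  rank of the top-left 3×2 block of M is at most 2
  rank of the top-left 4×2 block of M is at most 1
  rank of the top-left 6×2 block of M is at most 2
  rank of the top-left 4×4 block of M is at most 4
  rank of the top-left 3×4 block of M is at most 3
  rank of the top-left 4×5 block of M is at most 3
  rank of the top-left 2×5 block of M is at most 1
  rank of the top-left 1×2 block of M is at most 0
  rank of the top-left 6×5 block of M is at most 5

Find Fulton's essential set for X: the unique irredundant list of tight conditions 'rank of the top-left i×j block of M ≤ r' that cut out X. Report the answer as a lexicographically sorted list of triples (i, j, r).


Rank table r_w(6×6) implied by the 12 constraints:

  i=1: 0, 0, 1, 1, 1, 1
  i=2: 0, 0, 1, 1, 1, 2
  i=3: 0, 1, 2, 2, 2, 3
  i=4: 0, 1, 2, 3, 3, 4
  i=5: 1, 2, 3, 4, 4, 5
  i=6: 1, 2, 3, 4, 5, 6

second differences of R give the permutation w = (3, 6, 2, 4, 1, 5).

Fulton essential set (3 of the 8 Rothe cells):

[(2, 2, 0), (2, 5, 1), (4, 1, 0)]


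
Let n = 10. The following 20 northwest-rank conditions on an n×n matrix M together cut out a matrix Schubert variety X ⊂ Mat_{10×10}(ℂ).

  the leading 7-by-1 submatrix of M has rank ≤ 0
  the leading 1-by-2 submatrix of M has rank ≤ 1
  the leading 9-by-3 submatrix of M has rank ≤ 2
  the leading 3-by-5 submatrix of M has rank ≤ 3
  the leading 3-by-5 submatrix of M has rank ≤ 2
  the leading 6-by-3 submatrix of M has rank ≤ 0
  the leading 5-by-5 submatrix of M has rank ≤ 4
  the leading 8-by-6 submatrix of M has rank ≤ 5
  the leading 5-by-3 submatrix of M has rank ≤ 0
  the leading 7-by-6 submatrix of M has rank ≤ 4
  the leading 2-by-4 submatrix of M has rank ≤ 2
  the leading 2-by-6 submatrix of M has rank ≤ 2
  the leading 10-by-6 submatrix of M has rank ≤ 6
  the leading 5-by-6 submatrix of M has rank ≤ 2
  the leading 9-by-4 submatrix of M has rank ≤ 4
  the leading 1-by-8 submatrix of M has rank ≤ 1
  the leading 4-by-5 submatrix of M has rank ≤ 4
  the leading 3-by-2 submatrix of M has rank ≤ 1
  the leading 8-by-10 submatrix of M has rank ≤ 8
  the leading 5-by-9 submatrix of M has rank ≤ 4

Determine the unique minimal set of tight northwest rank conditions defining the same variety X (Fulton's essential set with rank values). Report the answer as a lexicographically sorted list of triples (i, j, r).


Rank table r_w(10×10) implied by the 20 constraints:

  0 | 0 | 0 | 1 | 1 | 1 | 1 | 1 | 1 | 1
  0 | 0 | 0 | 1 | 2 | 2 | 2 | 2 | 2 | 2
  0 | 0 | 0 | 1 | 2 | 2 | 3 | 3 | 3 | 3
  0 | 0 | 0 | 1 | 2 | 2 | 3 | 4 | 4 | 4
  0 | 0 | 0 | 1 | 2 | 2 | 3 | 4 | 4 | 5
  0 | 0 | 0 | 1 | 2 | 3 | 4 | 5 | 5 | 6
  0 | 1 | 1 | 2 | 3 | 4 | 5 | 6 | 6 | 7
  1 | 2 | 2 | 3 | 4 | 5 | 6 | 7 | 7 | 8
  1 | 2 | 2 | 3 | 4 | 5 | 6 | 7 | 8 | 9
  1 | 2 | 3 | 4 | 5 | 6 | 7 | 8 | 9 | 10

second differences of R give the permutation w = (4, 5, 7, 8, 10, 6, 2, 1, 9, 3).

D(w) has 24 cells with 5 SE-corners; essential set:

[(5, 6, 2), (5, 9, 4), (6, 3, 0), (7, 1, 0), (9, 3, 2)]


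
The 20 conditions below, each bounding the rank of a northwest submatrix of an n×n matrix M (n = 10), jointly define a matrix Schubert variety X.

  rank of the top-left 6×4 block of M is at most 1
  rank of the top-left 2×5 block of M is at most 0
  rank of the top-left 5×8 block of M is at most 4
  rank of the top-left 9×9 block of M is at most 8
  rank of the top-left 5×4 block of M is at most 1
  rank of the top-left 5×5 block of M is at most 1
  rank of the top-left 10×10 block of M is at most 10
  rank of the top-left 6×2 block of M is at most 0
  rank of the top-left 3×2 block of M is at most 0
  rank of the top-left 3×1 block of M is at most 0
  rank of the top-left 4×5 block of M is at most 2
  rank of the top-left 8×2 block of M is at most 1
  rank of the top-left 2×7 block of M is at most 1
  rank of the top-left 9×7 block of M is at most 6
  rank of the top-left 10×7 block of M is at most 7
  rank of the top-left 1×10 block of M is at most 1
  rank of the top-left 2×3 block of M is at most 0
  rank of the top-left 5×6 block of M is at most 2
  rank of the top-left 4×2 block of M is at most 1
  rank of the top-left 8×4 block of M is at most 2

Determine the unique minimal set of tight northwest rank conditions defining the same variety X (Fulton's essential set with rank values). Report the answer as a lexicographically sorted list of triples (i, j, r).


Recovering R(i,j) via the rank-extension bound from the 20 conditions:

  i=1: 0 | 0 | 0 | 0 | 0 | 1 | 1 | 1 | 1 | 1
  i=2: 0 | 0 | 0 | 0 | 0 | 1 | 1 | 2 | 2 | 2
  i=3: 0 | 0 | 1 | 1 | 1 | 2 | 2 | 3 | 3 | 3
  i=4: 0 | 0 | 1 | 1 | 1 | 2 | 3 | 4 | 4 | 4
  i=5: 0 | 0 | 1 | 1 | 1 | 2 | 3 | 4 | 5 | 5
  i=6: 0 | 0 | 1 | 1 | 2 | 3 | 4 | 5 | 6 | 6
  i=7: 1 | 1 | 2 | 2 | 3 | 4 | 5 | 6 | 7 | 7
  i=8: 1 | 1 | 2 | 2 | 3 | 4 | 5 | 6 | 7 | 8
  i=9: 1 | 2 | 3 | 3 | 4 | 5 | 6 | 7 | 8 | 9
  i=10: 1 | 2 | 3 | 4 | 5 | 6 | 7 | 8 | 9 | 10

second differences of R give the permutation w = (6, 8, 3, 7, 9, 5, 1, 10, 2, 4).

Fulton essential set (7 of the 26 Rothe cells):

[(2, 5, 0), (2, 7, 1), (5, 5, 1), (6, 2, 0), (6, 4, 1), (8, 2, 1), (8, 4, 2)]


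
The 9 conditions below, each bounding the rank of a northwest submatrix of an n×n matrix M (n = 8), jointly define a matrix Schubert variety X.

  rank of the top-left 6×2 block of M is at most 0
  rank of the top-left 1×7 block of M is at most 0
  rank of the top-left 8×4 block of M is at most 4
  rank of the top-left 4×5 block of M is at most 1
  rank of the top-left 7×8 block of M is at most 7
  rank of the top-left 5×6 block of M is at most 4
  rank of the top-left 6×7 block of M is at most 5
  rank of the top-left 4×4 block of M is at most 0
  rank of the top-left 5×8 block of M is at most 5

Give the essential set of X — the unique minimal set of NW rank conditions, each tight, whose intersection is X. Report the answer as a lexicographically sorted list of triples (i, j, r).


Propagating the 9 rank bounds to every northwest block:

  i=1: 0, 0, 0, 0, 0, 0, 0, 1
  i=2: 0, 0, 0, 0, 1, 1, 1, 2
  i=3: 0, 0, 0, 0, 1, 2, 2, 3
  i=4: 0, 0, 0, 0, 1, 2, 3, 4
  i=5: 0, 0, 1, 1, 2, 3, 4, 5
  i=6: 0, 0, 1, 2, 3, 4, 5, 6
  i=7: 1, 1, 2, 3, 4, 5, 6, 7
  i=8: 1, 2, 3, 4, 5, 6, 7, 8

the unique w with this rank table is (8, 5, 6, 7, 3, 4, 1, 2).

ℓ(w)=23; the 3 essential cells (i,j,r):

[(1, 7, 0), (4, 4, 0), (6, 2, 0)]


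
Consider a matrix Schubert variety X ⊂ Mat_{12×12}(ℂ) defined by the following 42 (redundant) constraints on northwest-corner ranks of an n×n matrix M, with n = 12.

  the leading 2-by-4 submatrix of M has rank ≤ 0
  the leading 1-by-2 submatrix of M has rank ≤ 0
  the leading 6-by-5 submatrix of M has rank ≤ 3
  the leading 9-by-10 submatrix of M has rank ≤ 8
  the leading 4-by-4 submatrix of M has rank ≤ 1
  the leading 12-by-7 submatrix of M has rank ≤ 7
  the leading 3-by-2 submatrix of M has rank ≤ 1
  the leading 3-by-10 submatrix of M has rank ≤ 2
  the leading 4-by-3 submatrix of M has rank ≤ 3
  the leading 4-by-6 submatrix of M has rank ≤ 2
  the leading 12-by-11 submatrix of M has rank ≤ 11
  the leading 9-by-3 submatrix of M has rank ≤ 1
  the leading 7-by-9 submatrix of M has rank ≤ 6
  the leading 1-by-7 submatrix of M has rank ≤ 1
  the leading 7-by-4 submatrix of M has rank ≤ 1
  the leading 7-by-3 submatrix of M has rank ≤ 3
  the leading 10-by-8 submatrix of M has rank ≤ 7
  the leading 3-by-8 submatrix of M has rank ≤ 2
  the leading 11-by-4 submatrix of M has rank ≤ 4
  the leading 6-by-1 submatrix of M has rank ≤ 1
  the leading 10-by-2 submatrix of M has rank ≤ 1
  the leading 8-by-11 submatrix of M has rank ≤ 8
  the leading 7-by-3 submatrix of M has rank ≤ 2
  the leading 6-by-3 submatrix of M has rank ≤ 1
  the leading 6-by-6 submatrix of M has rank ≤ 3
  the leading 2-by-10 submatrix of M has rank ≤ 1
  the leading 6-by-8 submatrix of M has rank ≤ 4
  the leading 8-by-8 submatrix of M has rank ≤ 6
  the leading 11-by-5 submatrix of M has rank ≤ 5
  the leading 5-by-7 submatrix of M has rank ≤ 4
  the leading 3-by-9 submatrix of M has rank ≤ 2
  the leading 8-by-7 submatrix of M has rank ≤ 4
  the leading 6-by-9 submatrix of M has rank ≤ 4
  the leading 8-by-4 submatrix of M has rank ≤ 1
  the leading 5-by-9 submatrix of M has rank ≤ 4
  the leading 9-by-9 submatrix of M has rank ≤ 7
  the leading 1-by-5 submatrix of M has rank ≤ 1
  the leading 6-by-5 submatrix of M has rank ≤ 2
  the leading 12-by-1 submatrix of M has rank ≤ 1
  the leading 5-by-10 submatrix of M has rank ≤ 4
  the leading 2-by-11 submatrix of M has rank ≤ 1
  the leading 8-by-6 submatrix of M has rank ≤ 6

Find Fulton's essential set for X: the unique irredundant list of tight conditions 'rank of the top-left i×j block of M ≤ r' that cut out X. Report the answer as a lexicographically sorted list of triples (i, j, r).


The tightest implied rank at each (i,j), from the 42 conditions:

  0, 0, 0, 0, 1, 1, 1, 1, 1, 1, 1, 1
  0, 0, 0, 0, 1, 1, 1, 1, 1, 1, 1, 2
  1, 1, 1, 1, 2, 2, 2, 2, 2, 2, 2, 3
  1, 1, 1, 1, 2, 2, 3, 3, 3, 3, 3, 4
  1, 1, 1, 1, 2, 3, 4, 4, 4, 4, 4, 5
  1, 1, 1, 1, 2, 3, 4, 4, 4, 5, 5, 6
  1, 1, 1, 1, 2, 3, 4, 5, 5, 6, 6, 7
  1, 1, 1, 1, 2, 3, 4, 5, 6, 7, 7, 8
  1, 1, 1, 2, 3, 4, 5, 6, 7, 8, 8, 9
  1, 1, 2, 3, 4, 5, 6, 7, 8, 9, 9, 10
  1, 2, 3, 4, 5, 6, 7, 8, 9, 10, 10, 11
  1, 2, 3, 4, 5, 6, 7, 8, 9, 10, 11, 12

so w = (5, 12, 1, 7, 6, 10, 8, 9, 4, 3, 2, 11).

Rothe diagram D(w) (35 cells), 7 SE-corners (essential conditions):

[(2, 4, 0), (2, 11, 1), (4, 6, 2), (6, 9, 4), (8, 4, 1), (9, 3, 1), (10, 2, 1)]


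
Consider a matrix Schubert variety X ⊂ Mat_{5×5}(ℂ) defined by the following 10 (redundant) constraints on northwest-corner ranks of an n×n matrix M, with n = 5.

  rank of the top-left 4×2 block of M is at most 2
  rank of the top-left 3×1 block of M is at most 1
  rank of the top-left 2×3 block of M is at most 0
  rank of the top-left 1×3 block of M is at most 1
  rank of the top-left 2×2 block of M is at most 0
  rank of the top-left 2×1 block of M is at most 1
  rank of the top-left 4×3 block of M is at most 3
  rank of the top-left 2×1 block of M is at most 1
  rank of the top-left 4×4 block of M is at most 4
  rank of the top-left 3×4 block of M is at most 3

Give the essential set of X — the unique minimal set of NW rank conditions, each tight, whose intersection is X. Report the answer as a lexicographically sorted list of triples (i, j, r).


Reconstructing r_w from the 10 given conditions:

  R[1]: 0  0  0  1  1
  R[2]: 0  0  0  1  2
  R[3]: 1  1  1  2  3
  R[4]: 1  2  2  3  4
  R[5]: 1  2  3  4  5

so w = (4, 5, 1, 2, 3).

D(w) has 6 cells with 1 SE-corner; essential set:

[(2, 3, 0)]


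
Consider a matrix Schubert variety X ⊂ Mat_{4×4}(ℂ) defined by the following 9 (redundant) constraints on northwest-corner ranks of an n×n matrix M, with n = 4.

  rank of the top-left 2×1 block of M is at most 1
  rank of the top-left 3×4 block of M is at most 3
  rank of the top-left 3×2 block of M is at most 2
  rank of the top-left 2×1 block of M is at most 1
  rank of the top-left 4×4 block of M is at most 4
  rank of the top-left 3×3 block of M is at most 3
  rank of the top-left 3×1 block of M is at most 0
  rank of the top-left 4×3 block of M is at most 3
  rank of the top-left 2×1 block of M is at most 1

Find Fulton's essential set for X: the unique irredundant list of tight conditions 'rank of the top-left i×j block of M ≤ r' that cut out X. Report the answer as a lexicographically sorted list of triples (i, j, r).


Recovering R(i,j) via the rank-extension bound from the 9 conditions:

  R[1]: 0  1  1  1
  R[2]: 0  1  2  2
  R[3]: 0  1  2  3
  R[4]: 1  2  3  4

so w = (2, 3, 4, 1).

D(w) has 3 cells with 1 SE-corner; essential set:

[(3, 1, 0)]


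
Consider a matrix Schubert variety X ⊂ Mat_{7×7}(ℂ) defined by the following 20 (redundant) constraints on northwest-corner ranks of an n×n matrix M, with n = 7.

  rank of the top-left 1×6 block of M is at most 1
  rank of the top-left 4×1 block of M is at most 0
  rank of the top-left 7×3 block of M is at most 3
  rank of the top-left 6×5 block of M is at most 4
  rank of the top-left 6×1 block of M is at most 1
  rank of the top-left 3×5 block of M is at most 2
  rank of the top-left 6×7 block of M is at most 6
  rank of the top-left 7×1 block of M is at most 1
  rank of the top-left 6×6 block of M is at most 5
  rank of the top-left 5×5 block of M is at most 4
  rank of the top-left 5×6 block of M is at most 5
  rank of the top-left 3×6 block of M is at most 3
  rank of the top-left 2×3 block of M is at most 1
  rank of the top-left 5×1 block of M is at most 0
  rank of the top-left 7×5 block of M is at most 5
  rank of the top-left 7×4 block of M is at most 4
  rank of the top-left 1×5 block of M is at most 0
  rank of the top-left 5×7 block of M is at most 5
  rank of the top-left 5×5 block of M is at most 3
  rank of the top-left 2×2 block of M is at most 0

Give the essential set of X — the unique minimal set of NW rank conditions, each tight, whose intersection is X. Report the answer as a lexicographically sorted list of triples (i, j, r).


Reconstructing r_w from the 20 given conditions:

  i=1: 0 | 0 | 0 | 0 | 0 | 1 | 1
  i=2: 0 | 0 | 1 | 1 | 1 | 2 | 2
  i=3: 0 | 1 | 2 | 2 | 2 | 3 | 3
  i=4: 0 | 1 | 2 | 3 | 3 | 4 | 4
  i=5: 0 | 1 | 2 | 3 | 3 | 4 | 5
  i=6: 1 | 2 | 3 | 4 | 4 | 5 | 6
  i=7: 1 | 2 | 3 | 4 | 5 | 6 | 7

reading off 1-entries of Δ²R: w = (6, 3, 2, 4, 7, 1, 5).

Rothe diagram D(w) (11 cells), 4 SE-corners (essential conditions):

[(1, 5, 0), (2, 2, 0), (5, 1, 0), (5, 5, 3)]


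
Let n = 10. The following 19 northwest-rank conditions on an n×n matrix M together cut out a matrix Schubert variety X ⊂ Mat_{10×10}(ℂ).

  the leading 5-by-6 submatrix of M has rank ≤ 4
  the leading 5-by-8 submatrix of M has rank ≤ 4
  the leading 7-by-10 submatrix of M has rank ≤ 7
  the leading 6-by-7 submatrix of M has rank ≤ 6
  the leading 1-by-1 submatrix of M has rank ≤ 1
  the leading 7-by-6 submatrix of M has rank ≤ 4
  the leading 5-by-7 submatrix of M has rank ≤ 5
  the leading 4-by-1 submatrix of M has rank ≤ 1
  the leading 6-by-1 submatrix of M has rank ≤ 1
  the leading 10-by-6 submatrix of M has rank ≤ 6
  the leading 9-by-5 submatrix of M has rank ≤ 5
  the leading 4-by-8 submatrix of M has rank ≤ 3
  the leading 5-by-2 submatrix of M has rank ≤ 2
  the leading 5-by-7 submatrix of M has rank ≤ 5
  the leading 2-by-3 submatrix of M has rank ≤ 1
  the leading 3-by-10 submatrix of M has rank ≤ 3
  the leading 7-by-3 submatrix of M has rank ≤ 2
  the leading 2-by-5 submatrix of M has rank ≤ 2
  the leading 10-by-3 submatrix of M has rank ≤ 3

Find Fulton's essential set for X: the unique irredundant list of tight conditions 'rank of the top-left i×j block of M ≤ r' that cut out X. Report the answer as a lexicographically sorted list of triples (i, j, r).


The tightest implied rank at each (i,j), from the 19 conditions:

  1  1  1  1  1  1  1  1  1  1
  1  1  1  2  2  2  2  2  2  2
  1  2  2  3  3  3  3  3  3  3
  1  2  2  3  3  3  3  3  4  4
  1  2  2  3  4  4  4  4  5  5
  1  2  2  3  4  4  5  5  6  6
  1  2  2  3  4  4  5  6  7  7
  1  2  3  4  5  5  6  7  8  8
  1  2  3  4  5  6  7  8  9  9
  1  2  3  4  5  6  7  8  9  10

hence w(1..10) = (1, 4, 2, 9, 5, 7, 8, 3, 6, 10).

D(w) has 12 cells with 4 SE-corners; essential set:

[(2, 3, 1), (4, 8, 3), (7, 3, 2), (7, 6, 4)]


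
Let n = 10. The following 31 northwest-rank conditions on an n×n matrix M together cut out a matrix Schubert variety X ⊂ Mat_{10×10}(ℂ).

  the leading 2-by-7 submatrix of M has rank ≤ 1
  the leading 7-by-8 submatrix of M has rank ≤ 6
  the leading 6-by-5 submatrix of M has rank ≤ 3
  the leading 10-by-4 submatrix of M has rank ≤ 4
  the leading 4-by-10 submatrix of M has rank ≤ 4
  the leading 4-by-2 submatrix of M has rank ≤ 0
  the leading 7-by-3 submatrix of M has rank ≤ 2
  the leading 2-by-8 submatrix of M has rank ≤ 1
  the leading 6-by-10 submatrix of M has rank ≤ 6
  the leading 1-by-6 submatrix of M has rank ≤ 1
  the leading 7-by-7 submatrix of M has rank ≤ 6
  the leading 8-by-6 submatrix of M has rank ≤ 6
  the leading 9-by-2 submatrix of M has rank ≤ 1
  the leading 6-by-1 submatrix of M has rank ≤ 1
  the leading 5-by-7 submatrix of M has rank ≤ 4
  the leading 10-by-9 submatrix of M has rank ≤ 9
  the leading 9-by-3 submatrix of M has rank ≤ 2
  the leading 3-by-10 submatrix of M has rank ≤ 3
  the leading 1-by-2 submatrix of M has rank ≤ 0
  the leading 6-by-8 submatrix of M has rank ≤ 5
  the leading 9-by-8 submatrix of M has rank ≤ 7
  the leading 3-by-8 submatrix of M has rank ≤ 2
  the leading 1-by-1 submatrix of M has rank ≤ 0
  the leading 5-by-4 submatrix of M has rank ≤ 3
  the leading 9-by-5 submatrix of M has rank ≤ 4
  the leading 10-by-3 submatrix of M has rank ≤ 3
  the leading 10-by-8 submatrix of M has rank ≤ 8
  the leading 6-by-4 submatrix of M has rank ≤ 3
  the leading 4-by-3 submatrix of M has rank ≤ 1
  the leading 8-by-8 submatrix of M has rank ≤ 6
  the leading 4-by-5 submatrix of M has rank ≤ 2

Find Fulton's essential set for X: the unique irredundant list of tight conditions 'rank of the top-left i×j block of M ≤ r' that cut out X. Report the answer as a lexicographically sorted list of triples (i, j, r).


Recovering R(i,j) via the rank-extension bound from the 31 conditions:

  0 | 0 | 1 | 1 | 1 | 1 | 1 | 1 | 1 | 1
  0 | 0 | 1 | 1 | 1 | 1 | 1 | 1 | 2 | 2
  0 | 0 | 1 | 2 | 2 | 2 | 2 | 2 | 3 | 3
  0 | 0 | 1 | 2 | 2 | 3 | 3 | 3 | 4 | 4
  1 | 1 | 2 | 3 | 3 | 4 | 4 | 4 | 5 | 5
  1 | 1 | 2 | 3 | 3 | 4 | 5 | 5 | 6 | 6
  1 | 1 | 2 | 3 | 4 | 5 | 6 | 6 | 7 | 7
  1 | 1 | 2 | 3 | 4 | 5 | 6 | 6 | 7 | 8
  1 | 1 | 2 | 3 | 4 | 5 | 6 | 7 | 8 | 9
  1 | 2 | 3 | 4 | 5 | 6 | 7 | 8 | 9 | 10

reading off 1-entries of Δ²R: w = (3, 9, 4, 6, 1, 7, 5, 10, 8, 2).

|D(w)|=20, |Ess(w)|=6:

[(2, 8, 1), (4, 2, 0), (4, 5, 2), (6, 5, 3), (8, 8, 6), (9, 2, 1)]


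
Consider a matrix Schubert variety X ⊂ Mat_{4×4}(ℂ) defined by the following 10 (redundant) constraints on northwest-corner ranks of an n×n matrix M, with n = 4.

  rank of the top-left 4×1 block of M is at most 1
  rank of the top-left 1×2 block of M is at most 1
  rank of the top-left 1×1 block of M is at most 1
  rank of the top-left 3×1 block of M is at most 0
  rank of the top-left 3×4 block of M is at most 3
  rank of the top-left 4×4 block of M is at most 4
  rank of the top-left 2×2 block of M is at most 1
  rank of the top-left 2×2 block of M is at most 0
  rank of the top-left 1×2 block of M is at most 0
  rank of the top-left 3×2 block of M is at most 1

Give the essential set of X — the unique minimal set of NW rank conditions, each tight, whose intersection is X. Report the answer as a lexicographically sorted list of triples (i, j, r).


Computing R[i][j] = min implied NW-rank bound (n=4, 10 conditions):

  0, 0, 1, 1
  0, 0, 1, 2
  0, 1, 2, 3
  1, 2, 3, 4

giving w = (3, 4, 2, 1) via Δ²R.

Fulton essential set (2 of the 5 Rothe cells):

[(2, 2, 0), (3, 1, 0)]


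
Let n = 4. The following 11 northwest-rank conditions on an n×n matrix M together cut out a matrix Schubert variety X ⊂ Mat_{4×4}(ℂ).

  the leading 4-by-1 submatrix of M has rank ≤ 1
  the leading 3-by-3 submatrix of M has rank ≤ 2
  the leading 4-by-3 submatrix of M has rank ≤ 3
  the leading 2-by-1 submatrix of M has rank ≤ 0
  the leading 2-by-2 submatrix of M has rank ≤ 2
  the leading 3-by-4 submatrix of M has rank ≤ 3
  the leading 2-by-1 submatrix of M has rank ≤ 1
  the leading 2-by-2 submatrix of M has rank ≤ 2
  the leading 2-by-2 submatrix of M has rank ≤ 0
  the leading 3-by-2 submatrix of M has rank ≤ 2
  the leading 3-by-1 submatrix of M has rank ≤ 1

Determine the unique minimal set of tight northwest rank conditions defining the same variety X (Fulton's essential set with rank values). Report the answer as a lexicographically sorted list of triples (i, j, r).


Propagating the 11 rank bounds to every northwest block:

  i=1: 0 | 0 | 1 | 1
  i=2: 0 | 0 | 1 | 2
  i=3: 1 | 1 | 2 | 3
  i=4: 1 | 2 | 3 | 4

hence w(1..4) = (3, 4, 1, 2).

|D(w)|=4, |Ess(w)|=1:

[(2, 2, 0)]


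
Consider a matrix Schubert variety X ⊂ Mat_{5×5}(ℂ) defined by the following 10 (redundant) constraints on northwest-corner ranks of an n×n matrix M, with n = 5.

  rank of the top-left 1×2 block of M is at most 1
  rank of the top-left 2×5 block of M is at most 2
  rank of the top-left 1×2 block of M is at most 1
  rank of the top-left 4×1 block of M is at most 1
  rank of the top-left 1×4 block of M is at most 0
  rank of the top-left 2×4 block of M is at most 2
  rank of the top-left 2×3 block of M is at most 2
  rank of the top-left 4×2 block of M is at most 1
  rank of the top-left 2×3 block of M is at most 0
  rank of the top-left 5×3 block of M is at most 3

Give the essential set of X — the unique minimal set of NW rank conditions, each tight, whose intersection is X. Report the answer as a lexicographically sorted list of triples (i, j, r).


Computing R[i][j] = min implied NW-rank bound (n=5, 10 conditions):

  R[1]: 0 0 0 0 1
  R[2]: 0 0 0 1 2
  R[3]: 1 1 1 2 3
  R[4]: 1 1 2 3 4
  R[5]: 1 2 3 4 5

so w = (5, 4, 1, 3, 2).

D(w) has 8 cells with 3 SE-corners; essential set:

[(1, 4, 0), (2, 3, 0), (4, 2, 1)]


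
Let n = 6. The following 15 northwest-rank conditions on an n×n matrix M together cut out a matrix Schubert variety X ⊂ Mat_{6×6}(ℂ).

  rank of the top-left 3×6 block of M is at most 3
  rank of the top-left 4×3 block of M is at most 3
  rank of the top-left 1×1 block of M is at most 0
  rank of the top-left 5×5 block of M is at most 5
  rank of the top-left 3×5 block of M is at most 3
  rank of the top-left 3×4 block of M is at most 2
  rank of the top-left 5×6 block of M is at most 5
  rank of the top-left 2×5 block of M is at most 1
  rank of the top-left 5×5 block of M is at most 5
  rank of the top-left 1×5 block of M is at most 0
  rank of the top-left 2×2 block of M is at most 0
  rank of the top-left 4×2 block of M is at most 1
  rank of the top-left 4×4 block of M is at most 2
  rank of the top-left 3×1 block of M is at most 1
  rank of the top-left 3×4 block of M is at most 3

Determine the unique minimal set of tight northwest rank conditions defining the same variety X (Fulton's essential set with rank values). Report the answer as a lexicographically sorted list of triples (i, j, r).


Reconstructing r_w from the 15 given conditions:

  row 1: 0 | 0 | 0 | 0 | 0 | 1
  row 2: 0 | 0 | 1 | 1 | 1 | 2
  row 3: 1 | 1 | 2 | 2 | 2 | 3
  row 4: 1 | 1 | 2 | 2 | 3 | 4
  row 5: 1 | 2 | 3 | 3 | 4 | 5
  row 6: 1 | 2 | 3 | 4 | 5 | 6

the unique w with this rank table is (6, 3, 1, 5, 2, 4).

ℓ(w)=9; the 4 essential cells (i,j,r):

[(1, 5, 0), (2, 2, 0), (4, 2, 1), (4, 4, 2)]


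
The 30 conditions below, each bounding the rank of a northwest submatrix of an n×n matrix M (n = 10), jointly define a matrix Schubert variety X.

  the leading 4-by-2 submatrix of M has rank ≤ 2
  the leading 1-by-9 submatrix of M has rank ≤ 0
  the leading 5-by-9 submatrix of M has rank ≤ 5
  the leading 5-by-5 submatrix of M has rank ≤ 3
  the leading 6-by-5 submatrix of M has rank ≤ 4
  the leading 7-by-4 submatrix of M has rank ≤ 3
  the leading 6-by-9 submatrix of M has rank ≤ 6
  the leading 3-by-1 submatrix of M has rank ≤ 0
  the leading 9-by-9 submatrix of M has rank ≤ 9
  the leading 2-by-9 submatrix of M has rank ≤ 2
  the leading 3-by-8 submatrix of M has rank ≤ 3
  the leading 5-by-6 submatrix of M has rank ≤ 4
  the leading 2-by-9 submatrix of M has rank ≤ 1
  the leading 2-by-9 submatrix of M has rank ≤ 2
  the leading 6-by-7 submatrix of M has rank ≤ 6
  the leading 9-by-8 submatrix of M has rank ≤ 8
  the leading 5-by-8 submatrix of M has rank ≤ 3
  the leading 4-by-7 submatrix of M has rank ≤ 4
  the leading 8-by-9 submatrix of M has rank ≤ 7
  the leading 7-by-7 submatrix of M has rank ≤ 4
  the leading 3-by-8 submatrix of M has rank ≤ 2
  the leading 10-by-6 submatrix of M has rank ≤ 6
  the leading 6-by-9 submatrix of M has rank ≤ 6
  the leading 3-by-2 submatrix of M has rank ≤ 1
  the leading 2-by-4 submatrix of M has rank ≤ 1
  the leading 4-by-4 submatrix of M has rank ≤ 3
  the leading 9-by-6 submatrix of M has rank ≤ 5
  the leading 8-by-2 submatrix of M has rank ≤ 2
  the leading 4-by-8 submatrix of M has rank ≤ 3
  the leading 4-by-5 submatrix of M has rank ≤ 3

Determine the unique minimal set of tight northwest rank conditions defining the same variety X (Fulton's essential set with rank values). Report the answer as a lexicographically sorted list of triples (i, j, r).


Computing R[i][j] = min implied NW-rank bound (n=10, 30 conditions):

  0 0 0 0 0 0 0 0 0 1
  0 1 1 1 1 1 1 1 1 2
  0 1 2 2 2 2 2 2 2 3
  1 2 3 3 3 3 3 3 3 4
  1 2 3 3 3 3 3 3 4 5
  1 2 3 3 4 4 4 4 5 6
  1 2 3 3 4 4 4 5 6 7
  1 2 3 4 5 5 5 6 7 8
  1 2 3 4 5 5 6 7 8 9
  1 2 3 4 5 6 7 8 9 10

giving w = (10, 2, 3, 1, 9, 5, 8, 4, 7, 6) via Δ²R.

Fulton essential set (6 of the 21 Rothe cells):

[(1, 9, 0), (3, 1, 0), (5, 8, 3), (7, 4, 3), (7, 7, 4), (9, 6, 5)]


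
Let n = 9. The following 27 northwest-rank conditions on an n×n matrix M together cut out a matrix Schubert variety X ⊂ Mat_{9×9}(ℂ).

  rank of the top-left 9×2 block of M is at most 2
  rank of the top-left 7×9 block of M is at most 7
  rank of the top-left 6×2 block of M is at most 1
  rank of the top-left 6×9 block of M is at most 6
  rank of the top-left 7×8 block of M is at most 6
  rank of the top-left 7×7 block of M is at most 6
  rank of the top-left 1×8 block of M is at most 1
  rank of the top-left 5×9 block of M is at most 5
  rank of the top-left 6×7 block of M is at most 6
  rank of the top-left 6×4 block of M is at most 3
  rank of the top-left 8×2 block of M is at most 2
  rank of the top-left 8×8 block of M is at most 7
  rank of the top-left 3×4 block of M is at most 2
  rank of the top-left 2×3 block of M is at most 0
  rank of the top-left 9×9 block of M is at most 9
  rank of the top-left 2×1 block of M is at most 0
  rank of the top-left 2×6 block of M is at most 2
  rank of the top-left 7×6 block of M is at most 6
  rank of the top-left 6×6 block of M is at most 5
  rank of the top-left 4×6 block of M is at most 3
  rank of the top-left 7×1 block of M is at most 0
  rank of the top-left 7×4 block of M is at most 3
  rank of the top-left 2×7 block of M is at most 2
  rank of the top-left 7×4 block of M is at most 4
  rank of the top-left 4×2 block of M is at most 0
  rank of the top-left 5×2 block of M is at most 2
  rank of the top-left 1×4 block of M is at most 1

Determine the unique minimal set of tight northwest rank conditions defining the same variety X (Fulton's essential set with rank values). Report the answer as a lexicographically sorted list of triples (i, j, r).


Computing R[i][j] = min implied NW-rank bound (n=9, 27 conditions):

  R[1]: 0 | 0 | 0 | 1 | 1 | 1 | 1 | 1 | 1
  R[2]: 0 | 0 | 0 | 1 | 2 | 2 | 2 | 2 | 2
  R[3]: 0 | 0 | 1 | 2 | 3 | 3 | 3 | 3 | 3
  R[4]: 0 | 0 | 1 | 2 | 3 | 3 | 4 | 4 | 4
  R[5]: 0 | 1 | 2 | 3 | 4 | 4 | 5 | 5 | 5
  R[6]: 0 | 1 | 2 | 3 | 4 | 5 | 6 | 6 | 6
  R[7]: 0 | 1 | 2 | 3 | 4 | 5 | 6 | 6 | 7
  R[8]: 1 | 2 | 3 | 4 | 5 | 6 | 7 | 7 | 8
  R[9]: 1 | 2 | 3 | 4 | 5 | 6 | 7 | 8 | 9

giving w = (4, 5, 3, 7, 2, 6, 9, 1, 8) via Δ²R.

|D(w)|=15, |Ess(w)|=5:

[(2, 3, 0), (4, 2, 0), (4, 6, 3), (7, 1, 0), (7, 8, 6)]
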